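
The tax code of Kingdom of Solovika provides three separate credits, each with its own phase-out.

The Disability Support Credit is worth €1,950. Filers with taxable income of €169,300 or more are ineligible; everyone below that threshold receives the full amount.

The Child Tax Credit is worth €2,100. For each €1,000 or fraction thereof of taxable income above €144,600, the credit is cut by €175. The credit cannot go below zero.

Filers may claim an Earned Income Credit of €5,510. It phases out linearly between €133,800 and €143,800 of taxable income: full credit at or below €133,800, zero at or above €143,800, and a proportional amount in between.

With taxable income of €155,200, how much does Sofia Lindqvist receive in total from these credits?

€2,125

Disability Support Credit: €155,200 is below the €169,300 cutoff, so the full €1,950 applies.
Child Tax Credit: income exceeds €144,600 by €10,600, which is 11 full-or-partial €1,000 increments; reduction = 11 × €175 = €1,925, leaving €175.
Earned Income Credit: €155,200 is at or above €143,800, so the credit is €0.
Total: €1,950 + €175 + €0 = €2,125.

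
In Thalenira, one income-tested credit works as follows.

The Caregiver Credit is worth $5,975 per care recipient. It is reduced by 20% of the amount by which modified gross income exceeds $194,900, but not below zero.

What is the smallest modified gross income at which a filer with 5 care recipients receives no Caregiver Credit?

$344,275

Full credit = 5 × $5,975 = $29,875.
The credit falls by 20% of each dollar above $194,900, so it reaches zero when the excess is $29,875 / 20% = $149,375: income = $194,900 + $149,375 = $344,275.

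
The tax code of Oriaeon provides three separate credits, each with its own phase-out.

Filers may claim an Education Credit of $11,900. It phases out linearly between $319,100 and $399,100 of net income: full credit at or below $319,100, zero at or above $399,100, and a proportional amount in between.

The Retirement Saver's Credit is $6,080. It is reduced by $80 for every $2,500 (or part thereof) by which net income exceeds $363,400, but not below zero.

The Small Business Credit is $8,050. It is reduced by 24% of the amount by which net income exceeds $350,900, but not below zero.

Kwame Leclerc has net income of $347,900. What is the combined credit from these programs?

$21,746

Education Credit: $347,900 is $28,800 into a $80,000 phase-out range, leaving 51,200/80,000 of the credit: $11,900 × 51,200/80,000 = $7,616.
Retirement Saver's Credit: $347,900 is at or below the $363,400 threshold, so the full $6,080 applies.
Small Business Credit: $347,900 is at or below the $350,900 threshold, so the full $8,050 applies.
Total: $7,616 + $6,080 + $8,050 = $21,746.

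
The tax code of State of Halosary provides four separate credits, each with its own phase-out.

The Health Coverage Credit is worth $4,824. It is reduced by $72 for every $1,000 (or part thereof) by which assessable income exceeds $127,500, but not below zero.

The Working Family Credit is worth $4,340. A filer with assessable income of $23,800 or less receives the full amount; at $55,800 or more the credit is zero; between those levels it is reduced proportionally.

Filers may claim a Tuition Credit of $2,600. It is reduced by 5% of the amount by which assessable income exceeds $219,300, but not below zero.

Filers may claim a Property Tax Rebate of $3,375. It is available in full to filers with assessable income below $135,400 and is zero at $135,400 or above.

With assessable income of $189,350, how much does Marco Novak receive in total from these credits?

$2,960

Health Coverage Credit: income exceeds $127,500 by $61,850, which is 62 full-or-partial $1,000 increments; reduction = 62 × $72 = $4,464, leaving $360.
Working Family Credit: $189,350 is at or above $55,800, so the credit is $0.
Tuition Credit: $189,350 is at or below the $219,300 threshold, so the full $2,600 applies.
Property Tax Rebate: $189,350 meets or exceeds the $135,400 cutoff, so the credit is $0.
Total: $360 + $0 + $2,600 + $0 = $2,960.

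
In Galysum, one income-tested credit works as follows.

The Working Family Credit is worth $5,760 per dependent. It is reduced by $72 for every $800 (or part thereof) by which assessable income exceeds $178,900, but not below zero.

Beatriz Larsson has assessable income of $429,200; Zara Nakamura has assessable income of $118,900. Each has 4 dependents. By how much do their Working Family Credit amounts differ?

Beatriz ($429,200): Working Family Credit: base = 4 × $5,760 = $23,040. income exceeds $178,900 by $250,300, which is 313 full-or-partial $800 increments; reduction = 313 × $72 = $22,536, leaving $504.
Zara ($118,900): Working Family Credit: base = 4 × $5,760 = $23,040. $118,900 is at or below the $178,900 threshold, so the full $23,040 applies.
Difference: |$504 − $23,040| = $22,536.

$22,536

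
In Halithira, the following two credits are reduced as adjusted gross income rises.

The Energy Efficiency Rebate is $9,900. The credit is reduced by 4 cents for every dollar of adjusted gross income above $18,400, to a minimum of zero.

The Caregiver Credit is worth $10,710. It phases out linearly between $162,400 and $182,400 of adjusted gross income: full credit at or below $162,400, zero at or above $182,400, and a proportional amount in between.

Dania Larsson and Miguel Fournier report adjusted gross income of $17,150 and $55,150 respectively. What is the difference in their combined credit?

Dania ($17,150): Energy Efficiency Rebate: $17,150 is at or below the $18,400 threshold, so the full $9,900 applies. Caregiver Credit: $17,150 is at or below the $162,400 threshold, so the full $10,710 applies. total $9,900 + $10,710 = $20,610
Miguel ($55,150): Energy Efficiency Rebate: 4% of the $36,750 excess over $18,400 is $1,470; credit = $9,900 − $1,470 = $8,430. Caregiver Credit: $55,150 is at or below the $162,400 threshold, so the full $10,710 applies. total $8,430 + $10,710 = $19,140
Difference: |$20,610 − $19,140| = $1,470.

$1,470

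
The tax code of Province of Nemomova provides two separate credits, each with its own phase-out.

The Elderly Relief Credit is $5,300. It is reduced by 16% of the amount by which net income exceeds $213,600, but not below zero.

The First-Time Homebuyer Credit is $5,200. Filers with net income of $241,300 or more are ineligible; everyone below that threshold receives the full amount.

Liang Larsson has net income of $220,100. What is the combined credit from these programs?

Elderly Relief Credit: 16% of the $6,500 excess over $213,600 is $1,040; credit = $5,300 − $1,040 = $4,260.
First-Time Homebuyer Credit: $220,100 is below the $241,300 cutoff, so the full $5,200 applies.
Total: $4,260 + $5,200 = $9,460.

$9,460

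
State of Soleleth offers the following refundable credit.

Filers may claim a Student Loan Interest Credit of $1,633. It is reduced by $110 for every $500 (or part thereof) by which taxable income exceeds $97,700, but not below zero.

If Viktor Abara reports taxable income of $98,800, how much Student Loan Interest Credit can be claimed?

$1,303

Student Loan Interest Credit: income exceeds $97,700 by $1,100, which is 3 full-or-partial $500 increments; reduction = 3 × $110 = $330, leaving $1,303.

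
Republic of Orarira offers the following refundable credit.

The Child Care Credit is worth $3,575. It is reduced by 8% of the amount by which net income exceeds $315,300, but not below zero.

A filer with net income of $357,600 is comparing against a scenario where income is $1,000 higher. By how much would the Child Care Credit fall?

$80

At $357,600 — 8% of the $42,300 excess over $315,300 is $3,384; credit = $3,575 − $3,384 = $191.
At $358,600 — 8% of the $43,300 excess over $315,300 is $3,464; credit = $3,575 − $3,464 = $111.
Lost: $191 − $111 = $80.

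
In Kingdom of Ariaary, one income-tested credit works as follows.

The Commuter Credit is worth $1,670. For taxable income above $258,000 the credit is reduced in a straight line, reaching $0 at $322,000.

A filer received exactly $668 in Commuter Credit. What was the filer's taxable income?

$668 is 668/1,670 of the full $1,670, so 1,002/1,670 of the $64,000 range has been used: income = $258,000 + $64,000 × 1,002/1,670 = $296,400.

$296,400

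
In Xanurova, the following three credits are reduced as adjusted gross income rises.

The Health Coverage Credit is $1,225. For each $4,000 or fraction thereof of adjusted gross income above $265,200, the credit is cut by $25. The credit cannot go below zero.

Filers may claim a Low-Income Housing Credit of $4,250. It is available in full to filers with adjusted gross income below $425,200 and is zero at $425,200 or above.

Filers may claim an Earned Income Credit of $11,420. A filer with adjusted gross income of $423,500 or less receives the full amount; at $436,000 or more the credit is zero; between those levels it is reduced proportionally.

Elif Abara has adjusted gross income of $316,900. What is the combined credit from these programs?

$16,570

Health Coverage Credit: income exceeds $265,200 by $51,700, which is 13 full-or-partial $4,000 increments; reduction = 13 × $25 = $325, leaving $900.
Low-Income Housing Credit: $316,900 is below the $425,200 cutoff, so the full $4,250 applies.
Earned Income Credit: $316,900 is at or below the $423,500 threshold, so the full $11,420 applies.
Total: $900 + $4,250 + $11,420 = $16,570.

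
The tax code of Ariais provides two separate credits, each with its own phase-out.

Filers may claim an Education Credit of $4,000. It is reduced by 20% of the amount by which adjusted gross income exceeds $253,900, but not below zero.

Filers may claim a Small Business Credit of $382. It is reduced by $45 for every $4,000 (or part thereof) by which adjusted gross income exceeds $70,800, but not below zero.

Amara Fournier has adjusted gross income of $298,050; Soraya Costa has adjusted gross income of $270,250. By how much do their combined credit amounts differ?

$730

Amara ($298,050): Education Credit: 20% of the $44,150 excess over $253,900 is $8,830 ≥ base, so the credit is $0. Small Business Credit: income exceeds $70,800 by $227,250 → 57 increments × $45 = $2,565 ≥ base, so the credit is $0. total $0 + $0 = $0
Soraya ($270,250): Education Credit: 20% of the $16,350 excess over $253,900 is $3,270; credit = $4,000 − $3,270 = $730. Small Business Credit: income exceeds $70,800 by $199,450 → 50 increments × $45 = $2,250 ≥ base, so the credit is $0. total $730 + $0 = $730
Difference: |$0 − $730| = $730.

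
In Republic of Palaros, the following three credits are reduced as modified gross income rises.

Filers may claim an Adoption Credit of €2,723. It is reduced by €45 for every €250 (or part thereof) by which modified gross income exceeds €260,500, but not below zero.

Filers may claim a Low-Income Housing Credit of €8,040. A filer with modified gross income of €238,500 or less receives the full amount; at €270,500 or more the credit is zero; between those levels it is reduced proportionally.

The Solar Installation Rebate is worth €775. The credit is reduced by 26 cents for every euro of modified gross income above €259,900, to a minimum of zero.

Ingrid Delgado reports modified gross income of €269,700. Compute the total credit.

€1,259

Adoption Credit: income exceeds €260,500 by €9,200, which is 37 full-or-partial €250 increments; reduction = 37 × €45 = €1,665, leaving €1,058.
Low-Income Housing Credit: €269,700 is €31,200 into a €32,000 phase-out range, leaving 800/32,000 of the credit: €8,040 × 800/32,000 = €201.
Solar Installation Rebate: 26% of the €9,800 excess over €259,900 is €2,548 ≥ base, so the credit is €0.
Total: €1,058 + €201 + €0 = €1,259.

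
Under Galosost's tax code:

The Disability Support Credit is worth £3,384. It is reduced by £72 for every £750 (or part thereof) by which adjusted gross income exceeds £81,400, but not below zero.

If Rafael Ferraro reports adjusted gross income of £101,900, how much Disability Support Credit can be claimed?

£1,368

Disability Support Credit: income exceeds £81,400 by £20,500, which is 28 full-or-partial £750 increments; reduction = 28 × £72 = £2,016, leaving £1,368.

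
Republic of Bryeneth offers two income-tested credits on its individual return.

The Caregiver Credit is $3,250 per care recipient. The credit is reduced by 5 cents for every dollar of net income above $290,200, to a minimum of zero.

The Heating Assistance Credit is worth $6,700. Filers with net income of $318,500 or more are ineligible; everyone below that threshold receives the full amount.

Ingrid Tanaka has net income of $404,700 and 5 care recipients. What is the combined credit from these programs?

$10,525

Caregiver Credit: base = 5 × $3,250 = $16,250. 5% of the $114,500 excess over $290,200 is $5,725; credit = $16,250 − $5,725 = $10,525.
Heating Assistance Credit: $404,700 meets or exceeds the $318,500 cutoff, so the credit is $0.
Total: $10,525 + $0 = $10,525.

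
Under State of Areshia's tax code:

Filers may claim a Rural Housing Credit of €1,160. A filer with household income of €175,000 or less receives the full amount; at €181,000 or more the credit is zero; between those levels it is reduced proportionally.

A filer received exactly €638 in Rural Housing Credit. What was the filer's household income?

€177,700

€638 is 638/1,160 of the full €1,160, so 522/1,160 of the €6,000 range has been used: income = €175,000 + €6,000 × 522/1,160 = €177,700.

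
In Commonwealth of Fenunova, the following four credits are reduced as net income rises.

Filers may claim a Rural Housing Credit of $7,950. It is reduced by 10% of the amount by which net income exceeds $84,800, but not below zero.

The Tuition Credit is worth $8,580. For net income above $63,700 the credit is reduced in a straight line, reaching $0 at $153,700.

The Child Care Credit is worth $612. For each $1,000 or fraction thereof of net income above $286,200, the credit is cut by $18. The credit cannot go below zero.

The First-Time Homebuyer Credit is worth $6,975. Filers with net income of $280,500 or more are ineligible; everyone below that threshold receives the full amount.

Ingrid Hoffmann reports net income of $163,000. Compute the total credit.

Rural Housing Credit: 10% of the $78,200 excess over $84,800 is $7,820; credit = $7,950 − $7,820 = $130.
Tuition Credit: $163,000 is at or above $153,700, so the credit is $0.
Child Care Credit: $163,000 is at or below the $286,200 threshold, so the full $612 applies.
First-Time Homebuyer Credit: $163,000 is below the $280,500 cutoff, so the full $6,975 applies.
Total: $130 + $0 + $612 + $6,975 = $7,717.

$7,717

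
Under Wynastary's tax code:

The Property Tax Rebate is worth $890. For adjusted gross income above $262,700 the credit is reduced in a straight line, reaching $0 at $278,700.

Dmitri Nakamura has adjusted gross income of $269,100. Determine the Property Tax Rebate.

Property Tax Rebate: $269,100 is $6,400 into a $16,000 phase-out range, leaving 9,600/16,000 of the credit: $890 × 9,600/16,000 = $534.

$534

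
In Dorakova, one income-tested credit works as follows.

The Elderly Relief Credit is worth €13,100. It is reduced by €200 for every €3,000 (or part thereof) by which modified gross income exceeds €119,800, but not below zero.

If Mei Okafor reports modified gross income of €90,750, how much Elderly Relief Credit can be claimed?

Elderly Relief Credit: €90,750 is at or below the €119,800 threshold, so the full €13,100 applies.

€13,100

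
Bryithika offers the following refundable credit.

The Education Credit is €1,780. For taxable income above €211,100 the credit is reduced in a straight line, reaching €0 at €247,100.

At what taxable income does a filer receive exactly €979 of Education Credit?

€979 is 979/1,780 of the full €1,780, so 801/1,780 of the €36,000 range has been used: income = €211,100 + €36,000 × 801/1,780 = €227,300.

€227,300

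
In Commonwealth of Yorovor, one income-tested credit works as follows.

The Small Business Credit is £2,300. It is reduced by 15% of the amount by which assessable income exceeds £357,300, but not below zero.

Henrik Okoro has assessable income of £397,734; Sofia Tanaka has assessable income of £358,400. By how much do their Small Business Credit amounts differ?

Henrik (£397,734): Small Business Credit: 15% of the £40,434 excess over £357,300 is £6,065.10 ≥ base, so the credit is £0.
Sofia (£358,400): Small Business Credit: 15% of the £1,100 excess over £357,300 is £165; credit = £2,300 − £165 = £2,135.
Difference: |£0 − £2,135| = £2,135.

£2,135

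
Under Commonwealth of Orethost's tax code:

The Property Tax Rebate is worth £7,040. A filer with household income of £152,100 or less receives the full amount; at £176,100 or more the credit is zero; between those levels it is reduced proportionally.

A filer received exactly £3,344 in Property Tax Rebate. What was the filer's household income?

£3,344 is 3,344/7,040 of the full £7,040, so 3,696/7,040 of the £24,000 range has been used: income = £152,100 + £24,000 × 3,696/7,040 = £164,700.

£164,700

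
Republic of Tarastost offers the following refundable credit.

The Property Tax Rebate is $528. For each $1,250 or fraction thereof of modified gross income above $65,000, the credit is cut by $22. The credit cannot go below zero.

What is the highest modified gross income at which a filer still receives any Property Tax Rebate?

After 23 increments the reduction is 23 × $22 = $506, leaving $22; one more increment wipes it out. Increment 23 ends at excess 23 × $1,250 = $28,750, so the highest qualifying income is $65,000 + $28,750 = $93,750.

$93,750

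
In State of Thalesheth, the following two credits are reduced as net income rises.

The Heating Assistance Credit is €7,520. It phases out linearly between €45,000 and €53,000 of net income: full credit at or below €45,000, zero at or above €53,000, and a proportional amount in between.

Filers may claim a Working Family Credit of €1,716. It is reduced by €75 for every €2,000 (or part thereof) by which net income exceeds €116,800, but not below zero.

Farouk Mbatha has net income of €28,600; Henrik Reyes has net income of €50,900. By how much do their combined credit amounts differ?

Farouk (€28,600): Heating Assistance Credit: €28,600 is at or below the €45,000 threshold, so the full €7,520 applies. Working Family Credit: €28,600 is at or below the €116,800 threshold, so the full €1,716 applies. total €7,520 + €1,716 = €9,236
Henrik (€50,900): Heating Assistance Credit: €50,900 is €5,900 into a €8,000 phase-out range, leaving 2,100/8,000 of the credit: €7,520 × 2,100/8,000 = €1,974. Working Family Credit: €50,900 is at or below the €116,800 threshold, so the full €1,716 applies. total €1,974 + €1,716 = €3,690
Difference: |€9,236 − €3,690| = €5,546.

€5,546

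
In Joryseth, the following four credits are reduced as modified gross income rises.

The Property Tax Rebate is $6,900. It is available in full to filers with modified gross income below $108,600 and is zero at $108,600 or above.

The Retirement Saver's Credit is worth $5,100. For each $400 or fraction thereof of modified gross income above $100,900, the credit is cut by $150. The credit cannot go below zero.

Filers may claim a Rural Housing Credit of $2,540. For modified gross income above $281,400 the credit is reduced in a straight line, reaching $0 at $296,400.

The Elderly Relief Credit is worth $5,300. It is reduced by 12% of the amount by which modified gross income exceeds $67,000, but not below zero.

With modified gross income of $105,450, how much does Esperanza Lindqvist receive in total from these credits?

$13,426

Property Tax Rebate: $105,450 is below the $108,600 cutoff, so the full $6,900 applies.
Retirement Saver's Credit: income exceeds $100,900 by $4,550, which is 12 full-or-partial $400 increments; reduction = 12 × $150 = $1,800, leaving $3,300.
Rural Housing Credit: $105,450 is at or below the $281,400 threshold, so the full $2,540 applies.
Elderly Relief Credit: 12% of the $38,450 excess over $67,000 is $4,614; credit = $5,300 − $4,614 = $686.
Total: $6,900 + $3,300 + $2,540 + $686 = $13,426.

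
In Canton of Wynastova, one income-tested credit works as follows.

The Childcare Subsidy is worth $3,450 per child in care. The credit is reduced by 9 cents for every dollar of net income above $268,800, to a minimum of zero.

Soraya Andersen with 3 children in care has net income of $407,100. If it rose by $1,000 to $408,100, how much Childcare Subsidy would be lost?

At $407,100 — base = 3 × $3,450 = $10,350. 9% of the $138,300 excess over $268,800 is $12,447 ≥ base, so the credit is $0.
At $408,100 — base = 3 × $3,450 = $10,350. 9% of the $139,300 excess over $268,800 is $12,537 ≥ base, so the credit is $0.
Lost: $0 − $0 = $0.

$0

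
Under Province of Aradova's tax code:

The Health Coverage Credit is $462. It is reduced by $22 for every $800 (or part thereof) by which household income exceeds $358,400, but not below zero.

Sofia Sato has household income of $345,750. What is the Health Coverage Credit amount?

$462

Health Coverage Credit: $345,750 is at or below the $358,400 threshold, so the full $462 applies.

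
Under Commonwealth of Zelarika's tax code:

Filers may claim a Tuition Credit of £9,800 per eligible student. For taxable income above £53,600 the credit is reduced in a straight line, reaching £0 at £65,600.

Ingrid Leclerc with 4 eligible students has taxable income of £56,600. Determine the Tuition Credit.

£29,400

Tuition Credit: base = 4 × £9,800 = £39,200. £56,600 is £3,000 into a £12,000 phase-out range, leaving 9,000/12,000 of the credit: £39,200 × 9,000/12,000 = £29,400.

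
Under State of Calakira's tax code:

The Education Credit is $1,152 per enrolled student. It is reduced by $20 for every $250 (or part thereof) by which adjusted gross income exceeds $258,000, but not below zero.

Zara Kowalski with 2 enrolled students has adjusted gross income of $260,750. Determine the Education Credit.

$2,084

Education Credit: base = 2 × $1,152 = $2,304. income exceeds $258,000 by $2,750, which is 11 full-or-partial $250 increments; reduction = 11 × $20 = $220, leaving $2,084.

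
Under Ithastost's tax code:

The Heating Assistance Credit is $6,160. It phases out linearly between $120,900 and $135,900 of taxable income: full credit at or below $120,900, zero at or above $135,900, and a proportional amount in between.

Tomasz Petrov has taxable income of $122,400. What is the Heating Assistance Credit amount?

Heating Assistance Credit: $122,400 is $1,500 into a $15,000 phase-out range, leaving 13,500/15,000 of the credit: $6,160 × 13,500/15,000 = $5,544.

$5,544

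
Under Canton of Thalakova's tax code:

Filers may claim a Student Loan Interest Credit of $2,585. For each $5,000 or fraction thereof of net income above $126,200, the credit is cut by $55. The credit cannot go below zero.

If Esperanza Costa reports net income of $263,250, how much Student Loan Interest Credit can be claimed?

$1,045

Student Loan Interest Credit: income exceeds $126,200 by $137,050, which is 28 full-or-partial $5,000 increments; reduction = 28 × $55 = $1,540, leaving $1,045.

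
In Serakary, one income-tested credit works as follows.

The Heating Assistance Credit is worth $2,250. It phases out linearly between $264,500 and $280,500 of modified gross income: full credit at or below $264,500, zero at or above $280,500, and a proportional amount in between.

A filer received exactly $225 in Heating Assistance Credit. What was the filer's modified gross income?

$278,900

$225 is 225/2,250 of the full $2,250, so 2,025/2,250 of the $16,000 range has been used: income = $264,500 + $16,000 × 2,025/2,250 = $278,900.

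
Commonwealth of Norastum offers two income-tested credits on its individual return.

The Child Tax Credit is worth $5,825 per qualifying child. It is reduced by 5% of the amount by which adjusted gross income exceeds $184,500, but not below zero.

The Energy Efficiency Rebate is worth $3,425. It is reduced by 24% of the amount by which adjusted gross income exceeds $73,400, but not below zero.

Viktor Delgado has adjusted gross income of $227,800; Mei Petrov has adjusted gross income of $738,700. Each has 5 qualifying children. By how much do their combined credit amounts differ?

$25,545

Viktor ($227,800): Child Tax Credit: base = 5 × $5,825 = $29,125. 5% of the $43,300 excess over $184,500 is $2,165; credit = $29,125 − $2,165 = $26,960. Energy Efficiency Rebate: 24% of the $154,400 excess over $73,400 is $37,056 ≥ base, so the credit is $0. total $26,960 + $0 = $26,960
Mei ($738,700): Child Tax Credit: base = 5 × $5,825 = $29,125. 5% of the $554,200 excess over $184,500 is $27,710; credit = $29,125 − $27,710 = $1,415. Energy Efficiency Rebate: 24% of the $665,300 excess over $73,400 is $159,672 ≥ base, so the credit is $0. total $1,415 + $0 = $1,415
Difference: |$26,960 − $1,415| = $25,545.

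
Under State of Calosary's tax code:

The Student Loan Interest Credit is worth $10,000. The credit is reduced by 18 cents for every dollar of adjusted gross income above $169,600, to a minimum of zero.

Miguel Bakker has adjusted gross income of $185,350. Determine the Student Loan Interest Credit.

$7,165

Student Loan Interest Credit: 18% of the $15,750 excess over $169,600 is $2,835; credit = $10,000 − $2,835 = $7,165.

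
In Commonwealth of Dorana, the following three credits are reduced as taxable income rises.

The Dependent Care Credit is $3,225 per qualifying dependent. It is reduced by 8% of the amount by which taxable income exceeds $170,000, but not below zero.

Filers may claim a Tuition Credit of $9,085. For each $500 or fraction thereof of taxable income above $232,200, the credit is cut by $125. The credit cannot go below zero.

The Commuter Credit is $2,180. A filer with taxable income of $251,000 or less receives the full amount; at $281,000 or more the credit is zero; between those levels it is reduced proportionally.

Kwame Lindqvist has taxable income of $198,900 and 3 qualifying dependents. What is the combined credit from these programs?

Dependent Care Credit: base = 3 × $3,225 = $9,675. 8% of the $28,900 excess over $170,000 is $2,312; credit = $9,675 − $2,312 = $7,363.
Tuition Credit: $198,900 is at or below the $232,200 threshold, so the full $9,085 applies.
Commuter Credit: $198,900 is at or below the $251,000 threshold, so the full $2,180 applies.
Total: $7,363 + $9,085 + $2,180 = $18,628.

$18,628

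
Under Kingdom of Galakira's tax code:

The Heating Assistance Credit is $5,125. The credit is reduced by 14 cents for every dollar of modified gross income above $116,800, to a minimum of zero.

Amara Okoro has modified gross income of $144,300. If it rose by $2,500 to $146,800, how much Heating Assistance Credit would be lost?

At $144,300 — 14% of the $27,500 excess over $116,800 is $3,850; credit = $5,125 − $3,850 = $1,275.
At $146,800 — 14% of the $30,000 excess over $116,800 is $4,200; credit = $5,125 − $4,200 = $925.
Lost: $1,275 − $925 = $350.

$350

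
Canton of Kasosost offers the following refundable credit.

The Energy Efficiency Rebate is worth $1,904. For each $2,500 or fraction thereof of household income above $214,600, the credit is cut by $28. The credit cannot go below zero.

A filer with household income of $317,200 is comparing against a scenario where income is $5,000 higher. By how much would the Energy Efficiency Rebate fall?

$56

At $317,200 — income exceeds $214,600 by $102,600, which is 42 full-or-partial $2,500 increments; reduction = 42 × $28 = $1,176, leaving $728.
At $322,200 — income exceeds $214,600 by $107,600, which is 44 full-or-partial $2,500 increments; reduction = 44 × $28 = $1,232, leaving $672.
Lost: $728 − $672 = $56.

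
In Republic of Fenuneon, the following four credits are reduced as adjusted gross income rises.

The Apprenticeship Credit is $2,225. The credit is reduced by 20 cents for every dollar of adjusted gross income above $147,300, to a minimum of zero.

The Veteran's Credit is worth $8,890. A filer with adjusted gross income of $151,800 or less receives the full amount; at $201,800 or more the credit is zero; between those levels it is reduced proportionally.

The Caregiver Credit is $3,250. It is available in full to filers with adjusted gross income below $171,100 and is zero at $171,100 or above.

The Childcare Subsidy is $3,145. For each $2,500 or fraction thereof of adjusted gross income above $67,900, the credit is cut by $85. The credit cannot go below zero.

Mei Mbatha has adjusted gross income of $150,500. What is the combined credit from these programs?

$13,980

Apprenticeship Credit: 20% of the $3,200 excess over $147,300 is $640; credit = $2,225 − $640 = $1,585.
Veteran's Credit: $150,500 is at or below the $151,800 threshold, so the full $8,890 applies.
Caregiver Credit: $150,500 is below the $171,100 cutoff, so the full $3,250 applies.
Childcare Subsidy: income exceeds $67,900 by $82,600, which is 34 full-or-partial $2,500 increments; reduction = 34 × $85 = $2,890, leaving $255.
Total: $1,585 + $8,890 + $3,250 + $255 = $13,980.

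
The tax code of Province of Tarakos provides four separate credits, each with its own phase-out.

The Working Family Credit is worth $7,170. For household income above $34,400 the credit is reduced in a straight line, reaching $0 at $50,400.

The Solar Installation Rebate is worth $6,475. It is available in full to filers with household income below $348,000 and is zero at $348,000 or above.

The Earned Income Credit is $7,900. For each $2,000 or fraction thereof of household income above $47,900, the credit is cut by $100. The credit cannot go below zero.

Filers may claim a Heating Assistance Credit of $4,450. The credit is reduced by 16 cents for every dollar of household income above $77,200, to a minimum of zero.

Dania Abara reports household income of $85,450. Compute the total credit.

$15,605

Working Family Credit: $85,450 is at or above $50,400, so the credit is $0.
Solar Installation Rebate: $85,450 is below the $348,000 cutoff, so the full $6,475 applies.
Earned Income Credit: income exceeds $47,900 by $37,550, which is 19 full-or-partial $2,000 increments; reduction = 19 × $100 = $1,900, leaving $6,000.
Heating Assistance Credit: 16% of the $8,250 excess over $77,200 is $1,320; credit = $4,450 − $1,320 = $3,130.
Total: $0 + $6,475 + $6,000 + $3,130 = $15,605.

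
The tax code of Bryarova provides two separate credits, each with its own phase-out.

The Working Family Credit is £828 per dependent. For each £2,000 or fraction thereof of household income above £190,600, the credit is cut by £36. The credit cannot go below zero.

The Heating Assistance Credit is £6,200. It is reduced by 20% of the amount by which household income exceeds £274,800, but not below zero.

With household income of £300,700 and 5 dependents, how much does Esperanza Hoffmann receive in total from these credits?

Working Family Credit: base = 5 × £828 = £4,140. income exceeds £190,600 by £110,100, which is 56 full-or-partial £2,000 increments; reduction = 56 × £36 = £2,016, leaving £2,124.
Heating Assistance Credit: 20% of the £25,900 excess over £274,800 is £5,180; credit = £6,200 − £5,180 = £1,020.
Total: £2,124 + £1,020 = £3,144.

£3,144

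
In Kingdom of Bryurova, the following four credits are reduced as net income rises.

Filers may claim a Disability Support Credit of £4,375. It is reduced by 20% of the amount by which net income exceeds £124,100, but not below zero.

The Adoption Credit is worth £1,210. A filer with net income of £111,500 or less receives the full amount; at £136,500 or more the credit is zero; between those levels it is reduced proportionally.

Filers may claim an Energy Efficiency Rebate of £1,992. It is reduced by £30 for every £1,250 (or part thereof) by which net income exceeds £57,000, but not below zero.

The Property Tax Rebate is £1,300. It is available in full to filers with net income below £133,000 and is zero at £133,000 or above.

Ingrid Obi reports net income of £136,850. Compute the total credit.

Disability Support Credit: 20% of the £12,750 excess over £124,100 is £2,550; credit = £4,375 − £2,550 = £1,825.
Adoption Credit: £136,850 is at or above £136,500, so the credit is £0.
Energy Efficiency Rebate: income exceeds £57,000 by £79,850, which is 64 full-or-partial £1,250 increments; reduction = 64 × £30 = £1,920, leaving £72.
Property Tax Rebate: £136,850 meets or exceeds the £133,000 cutoff, so the credit is £0.
Total: £1,825 + £0 + £72 + £0 = £1,897.

£1,897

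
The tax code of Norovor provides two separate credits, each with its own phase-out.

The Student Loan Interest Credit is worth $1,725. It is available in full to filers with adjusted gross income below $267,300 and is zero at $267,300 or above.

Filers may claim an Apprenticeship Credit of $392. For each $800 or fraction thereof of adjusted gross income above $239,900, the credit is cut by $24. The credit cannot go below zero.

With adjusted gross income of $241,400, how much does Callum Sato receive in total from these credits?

$2,069

Student Loan Interest Credit: $241,400 is below the $267,300 cutoff, so the full $1,725 applies.
Apprenticeship Credit: income exceeds $239,900 by $1,500, which is 2 full-or-partial $800 increments; reduction = 2 × $24 = $48, leaving $344.
Total: $1,725 + $344 = $2,069.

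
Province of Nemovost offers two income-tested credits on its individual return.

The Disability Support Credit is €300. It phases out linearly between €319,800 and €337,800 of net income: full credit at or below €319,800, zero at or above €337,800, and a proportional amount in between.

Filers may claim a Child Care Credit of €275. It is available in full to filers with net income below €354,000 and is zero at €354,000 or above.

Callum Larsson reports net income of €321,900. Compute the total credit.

€540

Disability Support Credit: €321,900 is €2,100 into a €18,000 phase-out range, leaving 15,900/18,000 of the credit: €300 × 15,900/18,000 = €265.
Child Care Credit: €321,900 is below the €354,000 cutoff, so the full €275 applies.
Total: €265 + €275 = €540.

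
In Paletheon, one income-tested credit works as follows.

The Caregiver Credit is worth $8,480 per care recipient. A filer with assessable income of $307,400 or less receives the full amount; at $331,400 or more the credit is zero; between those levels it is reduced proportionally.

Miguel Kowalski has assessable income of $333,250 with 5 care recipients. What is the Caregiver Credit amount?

Caregiver Credit: base = 5 × $8,480 = $42,400. $333,250 is at or above $331,400, so the credit is $0.

$0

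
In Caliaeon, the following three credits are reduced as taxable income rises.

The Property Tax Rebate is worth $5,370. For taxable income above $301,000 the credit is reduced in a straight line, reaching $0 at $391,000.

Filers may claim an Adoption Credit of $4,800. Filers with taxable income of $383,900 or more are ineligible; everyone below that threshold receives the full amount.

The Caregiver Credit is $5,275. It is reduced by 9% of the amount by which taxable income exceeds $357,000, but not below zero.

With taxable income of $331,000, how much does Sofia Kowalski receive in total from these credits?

$13,655

Property Tax Rebate: $331,000 is $30,000 into a $90,000 phase-out range, leaving 60,000/90,000 of the credit: $5,370 × 60,000/90,000 = $3,580.
Adoption Credit: $331,000 is below the $383,900 cutoff, so the full $4,800 applies.
Caregiver Credit: $331,000 is at or below the $357,000 threshold, so the full $5,275 applies.
Total: $3,580 + $4,800 + $5,275 = $13,655.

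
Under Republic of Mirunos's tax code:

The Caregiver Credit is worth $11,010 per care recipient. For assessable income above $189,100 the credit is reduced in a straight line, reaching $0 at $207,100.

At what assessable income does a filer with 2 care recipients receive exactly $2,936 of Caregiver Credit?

$204,700

Full credit = 2 × $11,010 = $22,020.
$2,936 is 2,936/22,020 of the full $22,020, so 19,084/22,020 of the $18,000 range has been used: income = $189,100 + $18,000 × 19,084/22,020 = $204,700.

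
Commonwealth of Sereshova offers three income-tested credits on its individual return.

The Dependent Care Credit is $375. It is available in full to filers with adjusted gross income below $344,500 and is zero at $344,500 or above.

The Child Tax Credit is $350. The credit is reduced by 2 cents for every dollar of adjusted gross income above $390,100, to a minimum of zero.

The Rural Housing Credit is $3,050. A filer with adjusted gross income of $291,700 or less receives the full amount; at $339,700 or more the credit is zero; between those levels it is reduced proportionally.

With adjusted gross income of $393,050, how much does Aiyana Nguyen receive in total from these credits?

Dependent Care Credit: $393,050 meets or exceeds the $344,500 cutoff, so the credit is $0.
Child Tax Credit: 2% of the $2,950 excess over $390,100 is $59; credit = $350 − $59 = $291.
Rural Housing Credit: $393,050 is at or above $339,700, so the credit is $0.
Total: $0 + $291 + $0 = $291.

$291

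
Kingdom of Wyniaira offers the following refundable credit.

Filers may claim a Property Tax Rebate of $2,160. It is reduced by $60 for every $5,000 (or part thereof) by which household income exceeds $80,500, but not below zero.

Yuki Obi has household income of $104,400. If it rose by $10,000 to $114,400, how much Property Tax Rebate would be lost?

At $104,400 — income exceeds $80,500 by $23,900, which is 5 full-or-partial $5,000 increments; reduction = 5 × $60 = $300, leaving $1,860.
At $114,400 — income exceeds $80,500 by $33,900, which is 7 full-or-partial $5,000 increments; reduction = 7 × $60 = $420, leaving $1,740.
Lost: $1,860 − $1,740 = $120.

$120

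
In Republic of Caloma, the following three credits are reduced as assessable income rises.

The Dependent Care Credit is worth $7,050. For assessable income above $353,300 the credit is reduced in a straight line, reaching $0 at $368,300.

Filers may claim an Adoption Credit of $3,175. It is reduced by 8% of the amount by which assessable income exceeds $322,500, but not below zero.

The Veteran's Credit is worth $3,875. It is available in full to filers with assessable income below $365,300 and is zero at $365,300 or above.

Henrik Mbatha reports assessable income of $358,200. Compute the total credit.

$8,941

Dependent Care Credit: $358,200 is $4,900 into a $15,000 phase-out range, leaving 10,100/15,000 of the credit: $7,050 × 10,100/15,000 = $4,747.
Adoption Credit: 8% of the $35,700 excess over $322,500 is $2,856; credit = $3,175 − $2,856 = $319.
Veteran's Credit: $358,200 is below the $365,300 cutoff, so the full $3,875 applies.
Total: $4,747 + $319 + $3,875 = $8,941.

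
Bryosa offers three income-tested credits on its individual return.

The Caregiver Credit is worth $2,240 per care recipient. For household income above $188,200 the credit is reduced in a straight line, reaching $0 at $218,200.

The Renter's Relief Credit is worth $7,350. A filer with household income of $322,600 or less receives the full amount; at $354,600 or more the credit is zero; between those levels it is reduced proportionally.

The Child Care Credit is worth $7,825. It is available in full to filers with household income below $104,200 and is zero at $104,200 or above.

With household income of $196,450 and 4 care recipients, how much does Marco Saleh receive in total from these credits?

Caregiver Credit: base = 4 × $2,240 = $8,960. $196,450 is $8,250 into a $30,000 phase-out range, leaving 21,750/30,000 of the credit: $8,960 × 21,750/30,000 = $6,496.
Renter's Relief Credit: $196,450 is at or below the $322,600 threshold, so the full $7,350 applies.
Child Care Credit: $196,450 meets or exceeds the $104,200 cutoff, so the credit is $0.
Total: $6,496 + $7,350 + $0 = $13,846.

$13,846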